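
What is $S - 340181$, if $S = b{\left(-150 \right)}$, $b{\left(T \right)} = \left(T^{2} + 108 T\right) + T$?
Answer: $-334031$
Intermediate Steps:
$b{\left(T \right)} = T^{2} + 109 T$
$S = 6150$ ($S = - 150 \left(109 - 150\right) = \left(-150\right) \left(-41\right) = 6150$)
$S - 340181 = 6150 - 340181 = -334031$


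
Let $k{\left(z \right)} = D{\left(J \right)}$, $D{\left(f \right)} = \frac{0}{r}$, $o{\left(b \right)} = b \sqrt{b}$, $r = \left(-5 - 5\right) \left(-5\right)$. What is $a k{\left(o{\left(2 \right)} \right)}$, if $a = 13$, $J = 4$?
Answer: $0$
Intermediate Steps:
$r = 50$ ($r = \left(-10\right) \left(-5\right) = 50$)
$o{\left(b \right)} = b^{\frac{3}{2}}$
$D{\left(f \right)} = 0$ ($D{\left(f \right)} = \frac{0}{50} = 0 \cdot \frac{1}{50} = 0$)
$k{\left(z \right)} = 0$
$a k{\left(o{\left(2 \right)} \right)} = 13 \cdot 0 = 0$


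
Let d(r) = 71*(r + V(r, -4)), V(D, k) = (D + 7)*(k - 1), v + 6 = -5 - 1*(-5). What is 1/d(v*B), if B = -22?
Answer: -1/39973 ≈ -2.5017e-5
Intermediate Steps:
v = -6 (v = -6 + (-5 - 1*(-5)) = -6 + (-5 + 5) = -6 + 0 = -6)
V(D, k) = (-1 + k)*(7 + D) (V(D, k) = (7 + D)*(-1 + k) = (-1 + k)*(7 + D))
d(r) = -2485 - 284*r (d(r) = 71*(r + (-7 - r + 7*(-4) + r*(-4))) = 71*(r + (-7 - r - 28 - 4*r)) = 71*(r + (-35 - 5*r)) = 71*(-35 - 4*r) = -2485 - 284*r)
1/d(v*B) = 1/(-2485 - (-1704)*(-22)) = 1/(-2485 - 284*132) = 1/(-2485 - 37488) = 1/(-39973) = -1/39973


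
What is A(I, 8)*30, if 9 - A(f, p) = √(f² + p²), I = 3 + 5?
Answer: 270 - 240*√2 ≈ -69.411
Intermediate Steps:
I = 8
A(f, p) = 9 - √(f² + p²)
A(I, 8)*30 = (9 - √(8² + 8²))*30 = (9 - √(64 + 64))*30 = (9 - √128)*30 = (9 - 8*√2)*30 = 270 - 240*√2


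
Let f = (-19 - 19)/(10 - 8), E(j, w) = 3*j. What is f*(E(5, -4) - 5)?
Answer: -190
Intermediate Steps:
f = -19 (f = -38/2 = -38*1/2 = -19)
f*(E(5, -4) - 5) = -19*(3*5 - 5) = -19*(15 - 5) = -19*10 = -190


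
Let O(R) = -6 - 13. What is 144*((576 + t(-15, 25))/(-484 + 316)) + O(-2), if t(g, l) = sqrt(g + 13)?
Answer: -3589/7 - 6*I*sqrt(2)/7 ≈ -512.71 - 1.2122*I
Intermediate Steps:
O(R) = -19
t(g, l) = sqrt(13 + g)
144*((576 + t(-15, 25))/(-484 + 316)) + O(-2) = 144*((576 + sqrt(13 - 15))/(-484 + 316)) - 19 = 144*((576 + sqrt(-2))/(-168)) - 19 = 144*((576 + I*sqrt(2))*(-1/168)) - 19 = 144*(-24/7 - I*sqrt(2)/168) - 19 = (-3456/7 - 6*I*sqrt(2)/7) - 19 = -3589/7 - 6*I*sqrt(2)/7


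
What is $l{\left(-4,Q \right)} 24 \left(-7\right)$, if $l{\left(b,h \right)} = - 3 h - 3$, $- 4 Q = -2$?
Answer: $756$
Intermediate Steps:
$Q = \frac{1}{2}$ ($Q = \left(- \frac{1}{4}\right) \left(-2\right) = \frac{1}{2} \approx 0.5$)
$l{\left(b,h \right)} = -3 - 3 h$
$l{\left(-4,Q \right)} 24 \left(-7\right) = \left(-3 - \frac{3}{2}\right) 24 \left(-7\right) = \left(- \frac{9}{2}\right) 24 \left(-7\right) = \left(-108\right) \left(-7\right) = 756$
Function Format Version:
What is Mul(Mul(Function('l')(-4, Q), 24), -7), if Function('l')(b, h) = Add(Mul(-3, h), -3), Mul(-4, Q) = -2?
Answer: 756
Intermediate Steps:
Q = Rational(1, 2) (Q = Mul(Rational(-1, 4), -2) = Rational(1, 2) ≈ 0.50000)
Function('l')(b, h) = Add(-3, Mul(-3, h))
Mul(Mul(Function('l')(-4, Q), 24), -7) = Mul(Mul(Add(-3, Mul(-3, Rational(1, 2))), 24), -7) = Mul(Mul(Add(-3, Rational(-3, 2)), 24), -7) = Mul(Mul(Rational(-9, 2), 24), -7) = Mul(-108, -7) = 756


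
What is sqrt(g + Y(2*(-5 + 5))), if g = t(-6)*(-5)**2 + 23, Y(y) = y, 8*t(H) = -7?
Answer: 3*sqrt(2)/4 ≈ 1.0607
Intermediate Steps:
t(H) = -7/8 (t(H) = (1/8)*(-7) = -7/8)
g = 9/8 (g = -7/8*(-5)**2 + 23 = -7/8*25 + 23 = -175/8 + 23 = 9/8 ≈ 1.1250)
sqrt(g + Y(2*(-5 + 5))) = sqrt(9/8 + 2*(-5 + 5)) = sqrt(9/8 + 2*0) = sqrt(9/8 + 0) = sqrt(9/8) = 3*sqrt(2)/4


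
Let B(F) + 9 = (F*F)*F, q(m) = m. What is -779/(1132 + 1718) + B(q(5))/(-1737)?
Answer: -29539/86850 ≈ -0.34012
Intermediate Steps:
B(F) = -9 + F**3 (B(F) = -9 + (F*F)*F = -9 + F**2*F = -9 + F**3)
-779/(1132 + 1718) + B(q(5))/(-1737) = -779/(1132 + 1718) + (-9 + 5**3)/(-1737) = -779/2850 + (-9 + 125)*(-1/1737) = -779*1/2850 + 116*(-1/1737) = -41/150 - 116/1737 = -29539/86850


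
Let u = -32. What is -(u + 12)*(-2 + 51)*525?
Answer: 514500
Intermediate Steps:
-(u + 12)*(-2 + 51)*525 = -(-32 + 12)*(-2 + 51)*525 = -(-20)*49*525 = -1*(-980)*525 = 980*525 = 514500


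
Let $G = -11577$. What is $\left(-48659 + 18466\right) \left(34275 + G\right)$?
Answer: $-685320714$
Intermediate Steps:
$\left(-48659 + 18466\right) \left(34275 + G\right) = \left(-48659 + 18466\right) \left(34275 - 11577\right) = \left(-30193\right) 22698 = -685320714$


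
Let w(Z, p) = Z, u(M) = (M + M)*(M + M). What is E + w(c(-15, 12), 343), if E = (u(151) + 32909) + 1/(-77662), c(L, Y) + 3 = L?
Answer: 9637465889/77662 ≈ 1.2410e+5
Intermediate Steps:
c(L, Y) = -3 + L
u(M) = 4*M**2 (u(M) = (2*M)*(2*M) = 4*M**2)
E = 9638863805/77662 (E = (4*151**2 + 32909) + 1/(-77662) = (4*22801 + 32909) - 1/77662 = (91204 + 32909) - 1/77662 = 124113 - 1/77662 = 9638863805/77662 ≈ 1.2411e+5)
E + w(c(-15, 12), 343) = 9638863805/77662 + (-3 - 15) = 9638863805/77662 - 18 = 9637465889/77662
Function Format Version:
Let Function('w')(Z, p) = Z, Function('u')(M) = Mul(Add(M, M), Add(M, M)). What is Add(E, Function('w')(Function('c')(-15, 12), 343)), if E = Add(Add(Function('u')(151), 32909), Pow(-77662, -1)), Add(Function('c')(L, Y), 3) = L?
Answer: Rational(9637465889, 77662) ≈ 1.2410e+5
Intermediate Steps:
Function('c')(L, Y) = Add(-3, L)
Function('u')(M) = Mul(4, Pow(M, 2)) (Function('u')(M) = Mul(Mul(2, M), Mul(2, M)) = Mul(4, Pow(M, 2)))
E = Rational(9638863805, 77662) (E = Add(Add(Mul(4, Pow(151, 2)), 32909), Pow(-77662, -1)) = Add(Add(Mul(4, 22801), 32909), Rational(-1, 77662)) = Add(Add(91204, 32909), Rational(-1, 77662)) = Add(124113, Rational(-1, 77662)) = Rational(9638863805, 77662) ≈ 1.2411e+5)
Add(E, Function('w')(Function('c')(-15, 12), 343)) = Add(Rational(9638863805, 77662), Add(-3, -15)) = Add(Rational(9638863805, 77662), -18) = Rational(9637465889, 77662)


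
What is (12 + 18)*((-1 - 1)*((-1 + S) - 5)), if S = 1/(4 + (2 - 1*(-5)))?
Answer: 3900/11 ≈ 354.55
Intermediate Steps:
S = 1/11 (S = 1/(4 + (2 + 5)) = 1/(4 + 7) = 1/11 ≈ 0.090909)
(12 + 18)*((-1 - 1)*((-1 + S) - 5)) = (12 + 18)*((-1 - 1)*((-1 + 1/11) - 5)) = 30*(-2*(-10/11 - 5)) = 30*(-2*(-65/11)) = 30*(130/11) = 3900/11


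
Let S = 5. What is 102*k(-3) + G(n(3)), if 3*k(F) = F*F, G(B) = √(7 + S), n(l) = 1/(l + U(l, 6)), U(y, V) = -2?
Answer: 306 + 2*√3 ≈ 309.46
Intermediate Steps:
n(l) = 1/(-2 + l) (n(l) = 1/(l - 2) = 1/(-2 + l))
G(B) = 2*√3 (G(B) = √(7 + 5) = √12 = 2*√3)
k(F) = F²/3 (k(F) = (F*F)/3 = F²/3)
102*k(-3) + G(n(3)) = 102*((⅓)*(-3)²) + 2*√3 = 102*((⅓)*9) + 2*√3 = 102*3 + 2*√3 = 306 + 2*√3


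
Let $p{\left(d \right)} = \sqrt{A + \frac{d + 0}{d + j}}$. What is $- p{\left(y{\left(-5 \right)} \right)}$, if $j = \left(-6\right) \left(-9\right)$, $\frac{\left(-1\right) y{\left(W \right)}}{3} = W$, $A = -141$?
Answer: $- \frac{i \sqrt{74474}}{23} \approx - 11.865 i$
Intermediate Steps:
$y{\left(W \right)} = - 3 W$
$j = 54$
$p{\left(d \right)} = \sqrt{-141 + \frac{d}{54 + d}}$ ($p{\left(d \right)} = \sqrt{-141 + \frac{d + 0}{d + 54}} = \sqrt{-141 + \frac{d}{54 + d}}$)
$- p{\left(y{\left(-5 \right)} \right)} = - \sqrt{2} \sqrt{\frac{-3807 - 70 \left(\left(-3\right) \left(-5\right)\right)}{54 - -15}} = - \sqrt{2} \sqrt{\frac{-3807 - 1050}{54 + 15}} = - \sqrt{2} \sqrt{\frac{-3807 - 1050}{69}} = - \sqrt{2} \sqrt{\frac{1}{69} \left(-4857\right)} = - \sqrt{2} \sqrt{- \frac{1619}{23}} = - \sqrt{2} \frac{i \sqrt{37237}}{23} = - \frac{i \sqrt{74474}}{23}$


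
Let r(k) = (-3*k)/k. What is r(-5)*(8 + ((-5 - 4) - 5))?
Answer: 18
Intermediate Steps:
r(k) = -3
r(-5)*(8 + ((-5 - 4) - 5)) = -3*(8 + ((-5 - 4) - 5)) = -3*(8 + (-9 - 5)) = -3*(8 - 14) = -3*(-6) = 18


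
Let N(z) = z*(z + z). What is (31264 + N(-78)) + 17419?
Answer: 60851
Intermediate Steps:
N(z) = 2*z² (N(z) = z*(2*z) = 2*z²)
(31264 + N(-78)) + 17419 = (31264 + 2*(-78)²) + 17419 = (31264 + 2*6084) + 17419 = (31264 + 12168) + 17419 = 43432 + 17419 = 60851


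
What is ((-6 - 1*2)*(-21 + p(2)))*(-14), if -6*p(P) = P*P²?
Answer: -7504/3 ≈ -2501.3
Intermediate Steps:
p(P) = -P³/6 (p(P) = -P*P²/6 = -P³/6)
((-6 - 1*2)*(-21 + p(2)))*(-14) = ((-6 - 1*2)*(-21 - ⅙*2³))*(-14) = ((-6 - 2)*(-21 - ⅙*8))*(-14) = -8*(-21 - 4/3)*(-14) = -8*(-67/3)*(-14) = (536/3)*(-14) = -7504/3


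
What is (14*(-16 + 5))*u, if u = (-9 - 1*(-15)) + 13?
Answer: -2926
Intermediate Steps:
u = 19 (u = (-9 + 15) + 13 = 6 + 13 = 19)
(14*(-16 + 5))*u = (14*(-16 + 5))*19 = (14*(-11))*19 = -154*19 = -2926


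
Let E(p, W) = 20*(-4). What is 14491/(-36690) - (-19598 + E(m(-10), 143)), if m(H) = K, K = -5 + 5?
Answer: 721971329/36690 ≈ 19678.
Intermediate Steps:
K = 0
m(H) = 0
E(p, W) = -80
14491/(-36690) - (-19598 + E(m(-10), 143)) = 14491/(-36690) - (-19598 - 80) = 14491*(-1/36690) - 1*(-19678) = -14491/36690 + 19678 = 721971329/36690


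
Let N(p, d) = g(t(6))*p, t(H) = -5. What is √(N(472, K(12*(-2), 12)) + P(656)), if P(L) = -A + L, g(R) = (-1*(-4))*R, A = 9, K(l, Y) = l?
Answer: 3*I*√977 ≈ 93.771*I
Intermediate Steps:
g(R) = 4*R
P(L) = -9 + L (P(L) = -1*9 + L = -9 + L)
N(p, d) = -20*p (N(p, d) = (4*(-5))*p = -20*p)
√(N(472, K(12*(-2), 12)) + P(656)) = √(-20*472 + (-9 + 656)) = √(-9440 + 647) = √(-8793) = 3*I*√977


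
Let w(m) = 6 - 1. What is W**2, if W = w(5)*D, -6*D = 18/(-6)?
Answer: 25/4 ≈ 6.2500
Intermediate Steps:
w(m) = 5
D = 1/2 (D = -3/(-6) = -3*(-1)/6 = -1/6*(-3) = 1/2 ≈ 0.50000)
W = 5/2 (W = 5*(1/2) = 5/2 ≈ 2.5000)
W**2 = (5/2)**2 = 25/4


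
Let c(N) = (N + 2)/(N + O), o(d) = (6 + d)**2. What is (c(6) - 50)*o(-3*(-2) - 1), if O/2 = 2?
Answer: -29766/5 ≈ -5953.2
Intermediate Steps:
O = 4 (O = 2*2 = 4)
c(N) = (2 + N)/(4 + N) (c(N) = (N + 2)/(N + 4) = (2 + N)/(4 + N))
(c(6) - 50)*o(-3*(-2) - 1) = ((2 + 6)/(4 + 6) - 50)*(6 + (-3*(-2) - 1))**2 = (8/10 - 50)*(6 + (6 - 1))**2 = ((1/10)*8 - 50)*(6 + 5)**2 = (4/5 - 50)*11**2 = -246/5*121 = -29766/5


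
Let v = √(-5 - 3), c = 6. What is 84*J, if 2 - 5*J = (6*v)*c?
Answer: 168/5 - 6048*I*√2/5 ≈ 33.6 - 1710.6*I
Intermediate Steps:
v = 2*I*√2 (v = √(-8) = 2*I*√2 ≈ 2.8284*I)
J = ⅖ - 72*I*√2/5 (J = ⅖ - 6*(2*I*√2)*6/5 = ⅖ - 12*I*√2*6/5 = ⅖ - 72*I*√2/5 ≈ 0.4 - 20.365*I)
84*J = 84*(⅖ - 72*I*√2/5) = 168/5 - 6048*I*√2/5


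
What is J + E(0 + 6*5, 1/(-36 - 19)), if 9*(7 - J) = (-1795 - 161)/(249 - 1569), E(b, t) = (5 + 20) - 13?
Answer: 18647/990 ≈ 18.835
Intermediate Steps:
E(b, t) = 12 (E(b, t) = 25 - 13 = 12)
J = 6767/990 (J = 7 - (-1795 - 161)/(9*(249 - 1569)) = 7 - (-652)/(3*(-1320)) = 7 - (-652)*(-1)/(3*1320) = 7 - ⅑*163/110 = 7 - 163/990 = 6767/990 ≈ 6.8354)
J + E(0 + 6*5, 1/(-36 - 19)) = 6767/990 + 12 = 18647/990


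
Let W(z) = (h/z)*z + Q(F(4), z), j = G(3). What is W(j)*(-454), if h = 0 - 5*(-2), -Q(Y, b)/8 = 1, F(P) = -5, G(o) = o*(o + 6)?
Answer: -908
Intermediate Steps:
G(o) = o*(6 + o)
j = 27 (j = 3*(6 + 3) = 3*9 = 27)
Q(Y, b) = -8 (Q(Y, b) = -8*1 = -8)
h = 10 (h = 0 + 10 = 10)
W(z) = 2 (W(z) = (10/z)*z - 8 = 10 - 8 = 2)
W(j)*(-454) = 2*(-454) = -908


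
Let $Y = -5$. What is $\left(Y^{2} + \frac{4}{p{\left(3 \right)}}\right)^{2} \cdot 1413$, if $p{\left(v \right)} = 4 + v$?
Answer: $\frac{45273933}{49} \approx 9.2396 \cdot 10^{5}$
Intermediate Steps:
$\left(Y^{2} + \frac{4}{p{\left(3 \right)}}\right)^{2} \cdot 1413 = \left(\left(-5\right)^{2} + \frac{4}{4 + 3}\right)^{2} \cdot 1413 = \left(25 + \frac{4}{7}\right)^{2} \cdot 1413 = \left(\frac{179}{7}\right)^{2} \cdot 1413 = \frac{32041}{49} \cdot 1413 = \frac{45273933}{49}$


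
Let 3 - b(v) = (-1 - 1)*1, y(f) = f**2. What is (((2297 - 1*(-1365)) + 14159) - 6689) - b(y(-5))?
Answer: 11127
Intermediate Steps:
b(v) = 5 (b(v) = 3 - (-1 - 1) = 3 - (-2) = 3 - 1*(-2) = 3 + 2 = 5)
(((2297 - 1*(-1365)) + 14159) - 6689) - b(y(-5)) = (((2297 - 1*(-1365)) + 14159) - 6689) - 1*5 = (((2297 + 1365) + 14159) - 6689) - 5 = ((3662 + 14159) - 6689) - 5 = (17821 - 6689) - 5 = 11132 - 5 = 11127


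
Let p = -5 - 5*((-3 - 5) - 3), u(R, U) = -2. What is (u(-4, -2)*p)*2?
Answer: -200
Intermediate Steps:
p = 50 (p = -5 - 5*(-8 - 3) = -5 - 5*(-11) = -5 + 55 = 50)
(u(-4, -2)*p)*2 = -2*50*2 = -100*2 = -200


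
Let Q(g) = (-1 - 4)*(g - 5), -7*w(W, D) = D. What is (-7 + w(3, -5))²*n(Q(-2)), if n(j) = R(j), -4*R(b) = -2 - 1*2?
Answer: 1936/49 ≈ 39.510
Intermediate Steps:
w(W, D) = -D/7
Q(g) = 25 - 5*g (Q(g) = -5*(-5 + g) = 25 - 5*g)
R(b) = 1 (R(b) = -(-2 - 1*2)/4 = -(-2 - 2)/4 = -¼*(-4) = 1)
n(j) = 1
(-7 + w(3, -5))²*n(Q(-2)) = (-7 - ⅐*(-5))²*1 = (-7 + 5/7)²*1 = (-44/7)²*1 = (1936/49)*1 = 1936/49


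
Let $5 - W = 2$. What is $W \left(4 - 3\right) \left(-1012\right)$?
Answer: $-3036$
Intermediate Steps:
$W = 3$ ($W = 5 - 2 = 3$)
$W \left(4 - 3\right) \left(-1012\right) = 3 \left(4 - 3\right) \left(-1012\right) = 3 \cdot 1 \left(-1012\right) = 3 \left(-1012\right) = -3036$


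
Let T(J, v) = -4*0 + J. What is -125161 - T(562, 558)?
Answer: -125723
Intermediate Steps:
T(J, v) = J (T(J, v) = 0 + J = J)
-125161 - T(562, 558) = -125161 - 1*562 = -125161 - 562 = -125723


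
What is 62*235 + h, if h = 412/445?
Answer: 6484062/445 ≈ 14571.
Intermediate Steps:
h = 412/445 (h = 412*(1/445) = 412/445 ≈ 0.92584)
62*235 + h = 62*235 + 412/445 = 14570 + 412/445 = 6484062/445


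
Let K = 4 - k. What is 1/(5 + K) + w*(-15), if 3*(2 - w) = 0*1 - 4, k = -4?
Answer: -649/13 ≈ -49.923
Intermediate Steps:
K = 8 (K = 4 - 1*(-4) = 4 + 4 = 8)
w = 10/3 (w = 2 - (0*1 - 4)/3 = 2 - (0 - 4)/3 = 2 - 1/3*(-4) = 2 + 4/3 = 10/3 ≈ 3.3333)
1/(5 + K) + w*(-15) = 1/(5 + 8) + (10/3)*(-15) = 1/13 - 50 = -649/13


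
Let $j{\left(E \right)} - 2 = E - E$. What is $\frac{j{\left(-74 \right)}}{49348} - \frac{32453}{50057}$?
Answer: $- \frac{800695265}{1235106418} \approx -0.64828$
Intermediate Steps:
$j{\left(E \right)} = 2$ ($j{\left(E \right)} = 2 + \left(E - E\right) = 2 + 0 = 2$)
$\frac{j{\left(-74 \right)}}{49348} - \frac{32453}{50057} = \frac{2}{49348} - \frac{32453}{50057} = 2 \cdot \frac{1}{49348} - \frac{32453}{50057} = \frac{1}{24674} - \frac{32453}{50057} = - \frac{800695265}{1235106418}$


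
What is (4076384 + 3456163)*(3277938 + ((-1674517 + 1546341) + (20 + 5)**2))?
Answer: 23730438145689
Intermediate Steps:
(4076384 + 3456163)*(3277938 + ((-1674517 + 1546341) + (20 + 5)**2)) = 7532547*(3277938 + (-128176 + 25**2)) = 7532547*(3277938 + (-128176 + 625)) = 7532547*(3277938 - 127551) = 7532547*3150387 = 23730438145689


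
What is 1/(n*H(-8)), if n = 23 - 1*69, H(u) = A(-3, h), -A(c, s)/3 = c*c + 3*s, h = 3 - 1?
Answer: 1/2070 ≈ 0.00048309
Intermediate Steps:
h = 2
A(c, s) = -9*s - 3*c² (A(c, s) = -3*(c*c + 3*s) = -3*(c² + 3*s) = -9*s - 3*c²)
H(u) = -45 (H(u) = -9*2 - 3*(-3)² = -18 - 3*9 = -18 - 27 = -45)
n = -46 (n = 23 - 69 = -46)
1/(n*H(-8)) = 1/(-46*(-45)) = 1/2070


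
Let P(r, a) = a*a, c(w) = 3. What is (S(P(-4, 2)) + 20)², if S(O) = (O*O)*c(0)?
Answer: 4624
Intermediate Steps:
P(r, a) = a²
S(O) = 3*O² (S(O) = (O*O)*3 = O²*3 = 3*O²)
(S(P(-4, 2)) + 20)² = (3*(2²)² + 20)² = (3*4² + 20)² = (3*16 + 20)² = (48 + 20)² = 68² = 4624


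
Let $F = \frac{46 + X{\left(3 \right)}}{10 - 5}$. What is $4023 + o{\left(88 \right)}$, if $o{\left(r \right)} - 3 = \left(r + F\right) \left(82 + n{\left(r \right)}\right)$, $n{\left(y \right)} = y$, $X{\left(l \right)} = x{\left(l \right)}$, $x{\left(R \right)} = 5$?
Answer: $20720$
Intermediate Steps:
$X{\left(l \right)} = 5$
$F = \frac{51}{5}$ ($F = \frac{46 + 5}{10 - 5} = \frac{51}{5} \approx 10.2$)
$o{\left(r \right)} = 3 + \left(82 + r\right) \left(\frac{51}{5} + r\right)$ ($o{\left(r \right)} = 3 + \left(r + \frac{51}{5}\right) \left(82 + r\right) = 3 + \left(\frac{51}{5} + r\right) \left(82 + r\right) = 3 + \left(82 + r\right) \left(\frac{51}{5} + r\right)$)
$4023 + o{\left(88 \right)} = 4023 + \left(\frac{4197}{5} + 88^{2} + \frac{461}{5} \cdot 88\right) = 4023 + \left(\frac{4197}{5} + 7744 + \frac{40568}{5}\right) = 4023 + 16697 = 20720$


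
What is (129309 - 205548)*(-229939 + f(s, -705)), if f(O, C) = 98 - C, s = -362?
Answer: 17469099504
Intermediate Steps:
(129309 - 205548)*(-229939 + f(s, -705)) = (129309 - 205548)*(-229939 + (98 - 1*(-705))) = -76239*(-229939 + (98 + 705)) = -76239*(-229939 + 803) = -76239*(-229136) = 17469099504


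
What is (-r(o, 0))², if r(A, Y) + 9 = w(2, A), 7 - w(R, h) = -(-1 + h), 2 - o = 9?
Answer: 100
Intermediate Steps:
o = -7 (o = 2 - 1*9 = 2 - 9 = -7)
w(R, h) = 6 + h (w(R, h) = 7 - (-1)*(-1 + h) = 7 - (1 - h) = 7 + (-1 + h) = 6 + h)
r(A, Y) = -3 + A (r(A, Y) = -9 + (6 + A) = -3 + A)
(-r(o, 0))² = (-(-3 - 7))² = (-1*(-10))² = 10² = 100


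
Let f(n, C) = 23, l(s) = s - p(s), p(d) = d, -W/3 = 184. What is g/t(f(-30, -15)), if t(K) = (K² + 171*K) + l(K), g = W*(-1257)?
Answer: 15084/97 ≈ 155.51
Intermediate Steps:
W = -552 (W = -3*184 = -552)
l(s) = 0 (l(s) = s - s = 0)
g = 693864 (g = -552*(-1257) = 693864)
t(K) = K² + 171*K (t(K) = (K² + 171*K) + 0 = K² + 171*K)
g/t(f(-30, -15)) = 693864/((23*(171 + 23))) = 693864/((23*194)) = 693864/4462 = 693864*(1/4462) = 15084/97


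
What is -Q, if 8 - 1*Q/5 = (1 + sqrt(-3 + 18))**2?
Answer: 40 + 10*sqrt(15) ≈ 78.730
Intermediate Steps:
Q = 40 - 5*(1 + sqrt(15))**2 (Q = 40 - 5*(1 + sqrt(-3 + 18))**2 = 40 - 5*(1 + sqrt(15))**2 ≈ -78.730)
-Q = -(-40 - 10*sqrt(15)) = 40 + 10*sqrt(15)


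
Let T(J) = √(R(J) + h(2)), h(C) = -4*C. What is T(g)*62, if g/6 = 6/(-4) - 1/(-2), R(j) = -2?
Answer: 62*I*√10 ≈ 196.06*I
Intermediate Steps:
g = -6 (g = 6*(6/(-4) - 1/(-2)) = 6*(6*(-¼) - 1*(-½)) = 6*(-3/2 + ½) = 6*(-1) = -6)
T(J) = I*√10 (T(J) = √(-2 - 4*2) = √(-2 - 8) = √(-10) = I*√10)
T(g)*62 = (I*√10)*62 = 62*I*√10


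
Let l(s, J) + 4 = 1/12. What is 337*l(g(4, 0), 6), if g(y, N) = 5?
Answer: -15839/12 ≈ -1319.9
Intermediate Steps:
l(s, J) = -47/12 (l(s, J) = -4 + 1/12 = -47/12)
337*l(g(4, 0), 6) = 337*(-47/12) = -15839/12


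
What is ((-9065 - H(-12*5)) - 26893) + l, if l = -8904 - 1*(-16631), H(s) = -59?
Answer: -28172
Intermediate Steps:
l = 7727 (l = -8904 + 16631 = 7727)
((-9065 - H(-12*5)) - 26893) + l = ((-9065 - 1*(-59)) - 26893) + 7727 = ((-9065 + 59) - 26893) + 7727 = (-9006 - 26893) + 7727 = -35899 + 7727 = -28172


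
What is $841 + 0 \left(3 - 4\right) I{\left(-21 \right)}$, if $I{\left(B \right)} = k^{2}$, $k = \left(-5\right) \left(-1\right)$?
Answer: $841$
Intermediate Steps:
$k = 5$
$I{\left(B \right)} = 25$ ($I{\left(B \right)} = 5^{2} = 25$)
$841 + 0 \left(3 - 4\right) I{\left(-21 \right)} = 841 + 0 \left(3 - 4\right) 25 = 841 + 0 \left(-1\right) 25 = 841 + 0 \cdot 25 = 841 + 0 = 841$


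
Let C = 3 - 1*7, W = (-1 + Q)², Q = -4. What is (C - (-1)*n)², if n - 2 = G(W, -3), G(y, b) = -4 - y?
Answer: 961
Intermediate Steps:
W = 25 (W = (-1 - 4)² = (-5)² = 25)
n = -27 (n = 2 + (-4 - 1*25) = 2 + (-4 - 25) = 2 - 29 = -27)
C = -4 (C = 3 - 7 = -4)
(C - (-1)*n)² = (-4 - (-1)*(-27))² = (-4 - 1*27)² = (-4 - 27)² = (-31)² = 961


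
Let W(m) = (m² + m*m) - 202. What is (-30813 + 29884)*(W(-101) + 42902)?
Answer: -58621758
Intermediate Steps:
W(m) = -202 + 2*m² (W(m) = (m² + m²) - 202 = 2*m² - 202 = -202 + 2*m²)
(-30813 + 29884)*(W(-101) + 42902) = (-30813 + 29884)*((-202 + 2*(-101)²) + 42902) = -929*((-202 + 2*10201) + 42902) = -929*((-202 + 20402) + 42902) = -929*(20200 + 42902) = -929*63102 = -58621758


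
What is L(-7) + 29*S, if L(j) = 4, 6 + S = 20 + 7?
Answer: 613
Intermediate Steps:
S = 21 (S = -6 + (20 + 7) = -6 + 27 = 21)
L(-7) + 29*S = 4 + 29*21 = 4 + 609 = 613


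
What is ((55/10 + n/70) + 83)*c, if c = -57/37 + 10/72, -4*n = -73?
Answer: -46400551/372960 ≈ -124.41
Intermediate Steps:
n = 73/4 (n = -¼*(-73) = 73/4 ≈ 18.250)
c = -1867/1332 (c = -57*1/37 + 10*(1/72) = -57/37 + 5/36 = -1867/1332 ≈ -1.4017)
((55/10 + n/70) + 83)*c = ((55/10 + (73/4)/70) + 83)*(-1867/1332) = ((55*(⅒) + (73/4)*(1/70)) + 83)*(-1867/1332) = ((11/2 + 73/280) + 83)*(-1867/1332) = (1613/280 + 83)*(-1867/1332) = (24853/280)*(-1867/1332) = -46400551/372960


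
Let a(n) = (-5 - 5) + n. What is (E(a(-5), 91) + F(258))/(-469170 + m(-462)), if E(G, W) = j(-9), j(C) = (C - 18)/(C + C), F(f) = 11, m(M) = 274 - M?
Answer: -25/936868 ≈ -2.6685e-5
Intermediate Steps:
a(n) = -10 + n
j(C) = (-18 + C)/(2*C) (j(C) = (-18 + C)/((2*C)) = (-18 + C)*(1/(2*C)) = (-18 + C)/(2*C))
E(G, W) = 3/2 (E(G, W) = (1/2)*(-18 - 9)/(-9) = (1/2)*(-1/9)*(-27) = 3/2)
(E(a(-5), 91) + F(258))/(-469170 + m(-462)) = (3/2 + 11)/(-469170 + (274 - 1*(-462))) = 25/(2*(-469170 + (274 + 462))) = 25/(2*(-469170 + 736)) = (25/2)/(-468434) = (25/2)*(-1/468434) = -25/936868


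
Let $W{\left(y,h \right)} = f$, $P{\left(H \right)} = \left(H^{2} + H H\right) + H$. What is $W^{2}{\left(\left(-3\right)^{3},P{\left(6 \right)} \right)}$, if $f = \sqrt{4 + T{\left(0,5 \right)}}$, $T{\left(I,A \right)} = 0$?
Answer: $4$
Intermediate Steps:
$P{\left(H \right)} = H + 2 H^{2}$ ($P{\left(H \right)} = \left(H^{2} + H^{2}\right) + H = 2 H^{2} + H = H + 2 H^{2}$)
$f = 2$ ($f = \sqrt{4 + 0} = \sqrt{4} = 2$)
$W{\left(y,h \right)} = 2$
$W^{2}{\left(\left(-3\right)^{3},P{\left(6 \right)} \right)} = 2^{2} = 4$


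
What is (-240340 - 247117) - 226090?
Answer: -713547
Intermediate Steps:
(-240340 - 247117) - 226090 = -487457 - 226090 = -713547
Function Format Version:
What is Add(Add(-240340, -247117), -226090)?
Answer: -713547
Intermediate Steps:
Add(Add(-240340, -247117), -226090) = Add(-487457, -226090) = -713547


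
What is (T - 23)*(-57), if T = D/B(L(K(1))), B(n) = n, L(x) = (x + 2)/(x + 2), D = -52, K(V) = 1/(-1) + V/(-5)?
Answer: 4275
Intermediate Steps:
K(V) = -1 - V/5 (K(V) = 1*(-1) + V*(-1/5) = -1 - V/5)
L(x) = 1 (L(x) = (2 + x)/(2 + x) = 1)
T = -52 (T = -52/1 = -52*1 = -52)
(T - 23)*(-57) = (-52 - 23)*(-57) = -75*(-57) = 4275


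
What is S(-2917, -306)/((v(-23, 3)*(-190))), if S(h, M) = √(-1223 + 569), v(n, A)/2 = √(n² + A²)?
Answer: -I*√87963/102220 ≈ -0.0029014*I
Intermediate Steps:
v(n, A) = 2*√(A² + n²) (v(n, A) = 2*√(n² + A²) = 2*√(A² + n²))
S(h, M) = I*√654 (S(h, M) = √(-654) = I*√654)
S(-2917, -306)/((v(-23, 3)*(-190))) = (I*√654)/(((2*√(3² + (-23)²))*(-190))) = (I*√654)/(((2*√(9 + 529))*(-190))) = (I*√654)/(((2*√538)*(-190))) = (I*√654)/((-380*√538)) = (I*√654)*(-√538/204440) = -I*√87963/102220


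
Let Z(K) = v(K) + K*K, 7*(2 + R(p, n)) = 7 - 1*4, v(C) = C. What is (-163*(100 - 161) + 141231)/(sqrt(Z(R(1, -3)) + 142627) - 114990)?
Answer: -283930471580/215968438711 - 1058218*sqrt(6988767)/647905316133 ≈ -1.3190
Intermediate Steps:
R(p, n) = -11/7 (R(p, n) = -2 + (7 - 1*4)/7 = -2 + (7 - 4)/7 = -2 + (1/7)*3 = -2 + 3/7 = -11/7)
Z(K) = K + K**2 (Z(K) = K + K*K = K + K**2)
(-163*(100 - 161) + 141231)/(sqrt(Z(R(1, -3)) + 142627) - 114990) = (-163*(100 - 161) + 141231)/(sqrt(-11*(1 - 11/7)/7 + 142627) - 114990) = (-163*(-61) + 141231)/(sqrt(-11/7*(-4/7) + 142627) - 114990) = (9943 + 141231)/(sqrt(44/49 + 142627) - 114990) = 151174/(sqrt(6988767/49) - 114990) = 151174/(sqrt(6988767)/7 - 114990) = 151174/(-114990 + sqrt(6988767)/7)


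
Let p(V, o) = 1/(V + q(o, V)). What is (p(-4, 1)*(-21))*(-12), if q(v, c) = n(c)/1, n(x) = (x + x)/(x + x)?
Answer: -84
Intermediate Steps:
n(x) = 1 (n(x) = (2*x)/((2*x)) = (2*x)*(1/(2*x)) = 1)
q(v, c) = 1 (q(v, c) = 1/1 = 1*1 = 1)
p(V, o) = 1/(1 + V) (p(V, o) = 1/(V + 1) = 1/(1 + V))
(p(-4, 1)*(-21))*(-12) = (-21/(1 - 4))*(-12) = (-21/(-3))*(-12) = -⅓*(-21)*(-12) = 7*(-12) = -84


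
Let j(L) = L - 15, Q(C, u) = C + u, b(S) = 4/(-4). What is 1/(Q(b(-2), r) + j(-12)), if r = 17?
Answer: -1/11 ≈ -0.090909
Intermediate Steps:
b(S) = -1 (b(S) = 4*(-1/4) = -1)
j(L) = -15 + L
1/(Q(b(-2), r) + j(-12)) = 1/((-1 + 17) + (-15 - 12)) = 1/(16 - 27) = 1/(-11) = -1/11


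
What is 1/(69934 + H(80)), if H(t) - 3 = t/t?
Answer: 1/69938 ≈ 1.4298e-5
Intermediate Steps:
H(t) = 4 (H(t) = 3 + t/t = 3 + 1 = 4)
1/(69934 + H(80)) = 1/(69934 + 4) = 1/69938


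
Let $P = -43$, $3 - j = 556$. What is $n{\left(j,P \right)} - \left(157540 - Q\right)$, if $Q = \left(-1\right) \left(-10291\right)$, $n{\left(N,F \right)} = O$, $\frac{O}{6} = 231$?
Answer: $-145863$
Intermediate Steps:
$O = 1386$ ($O = 6 \cdot 231 = 1386$)
$j = -553$ ($j = 3 - 556 = -553$)
$n{\left(N,F \right)} = 1386$
$Q = 10291$
$n{\left(j,P \right)} - \left(157540 - Q\right) = 1386 - \left(157540 - 10291\right) = 1386 - 147249 = -145863$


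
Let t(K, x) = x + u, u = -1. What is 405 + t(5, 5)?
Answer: 409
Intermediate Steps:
t(K, x) = -1 + x (t(K, x) = x - 1 = -1 + x)
405 + t(5, 5) = 405 + (-1 + 5) = 405 + 4 = 409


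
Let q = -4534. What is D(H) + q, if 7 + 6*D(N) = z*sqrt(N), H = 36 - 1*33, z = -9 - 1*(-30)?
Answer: -27211/6 + 7*sqrt(3)/2 ≈ -4529.1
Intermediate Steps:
z = 21 (z = -9 + 30 = 21)
H = 3 (H = 36 - 33 = 3)
D(N) = -7/6 + 7*sqrt(N)/2 (D(N) = -7/6 + (21*sqrt(N))/6 = -7/6 + 7*sqrt(N)/2)
D(H) + q = (-7/6 + 7*sqrt(3)/2) - 4534 = -27211/6 + 7*sqrt(3)/2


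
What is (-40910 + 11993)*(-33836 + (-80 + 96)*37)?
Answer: 961316748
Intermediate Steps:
(-40910 + 11993)*(-33836 + (-80 + 96)*37) = -28917*(-33836 + 16*37) = -28917*(-33836 + 592) = -28917*(-33244) = 961316748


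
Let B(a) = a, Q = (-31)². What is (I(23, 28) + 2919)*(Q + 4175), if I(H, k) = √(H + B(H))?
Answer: 14991984 + 5136*√46 ≈ 1.5027e+7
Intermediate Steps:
Q = 961
I(H, k) = √2*√H (I(H, k) = √(H + H) = √(2*H) = √2*√H)
(I(23, 28) + 2919)*(Q + 4175) = (√2*√23 + 2919)*(961 + 4175) = (√46 + 2919)*5136 = (2919 + √46)*5136 = 14991984 + 5136*√46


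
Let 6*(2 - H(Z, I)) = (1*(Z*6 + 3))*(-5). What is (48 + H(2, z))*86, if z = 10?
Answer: 5375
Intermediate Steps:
H(Z, I) = 9/2 + 5*Z (H(Z, I) = 2 - 1*(Z*6 + 3)*(-5)/6 = 2 - 1*(6*Z + 3)*(-5)/6 = 2 - 1*(3 + 6*Z)*(-5)/6 = 2 - (3 + 6*Z)*(-5)/6 = 2 - (-15 - 30*Z)/6 = 2 + (5/2 + 5*Z) = 9/2 + 5*Z)
(48 + H(2, z))*86 = (48 + (9/2 + 5*2))*86 = (48 + (9/2 + 10))*86 = (48 + 29/2)*86 = (125/2)*86 = 5375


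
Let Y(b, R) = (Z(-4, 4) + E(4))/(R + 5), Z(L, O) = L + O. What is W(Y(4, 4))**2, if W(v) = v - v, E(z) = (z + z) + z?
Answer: 0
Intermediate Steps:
E(z) = 3*z (E(z) = 2*z + z = 3*z)
Y(b, R) = 12/(5 + R) (Y(b, R) = ((-4 + 4) + 3*4)/(R + 5) = (0 + 12)/(5 + R) = 12/(5 + R))
W(v) = 0
W(Y(4, 4))**2 = 0**2 = 0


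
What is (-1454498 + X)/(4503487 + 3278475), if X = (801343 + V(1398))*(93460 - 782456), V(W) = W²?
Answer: -949350057255/3890981 ≈ -2.4399e+5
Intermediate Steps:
X = -1898698660012 (X = (801343 + 1398²)*(93460 - 782456) = (801343 + 1954404)*(-688996) = 2755747*(-688996) = -1898698660012)
(-1454498 + X)/(4503487 + 3278475) = (-1454498 - 1898698660012)/(4503487 + 3278475) = -1898700114510/7781962 = -1898700114510*1/7781962 = -949350057255/3890981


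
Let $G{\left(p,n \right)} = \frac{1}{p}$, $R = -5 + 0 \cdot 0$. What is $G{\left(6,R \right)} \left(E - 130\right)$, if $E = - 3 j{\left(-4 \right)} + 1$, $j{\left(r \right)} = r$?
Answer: $- \frac{39}{2} \approx -19.5$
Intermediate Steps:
$R = -5$ ($R = -5 + 0 = -5$)
$E = 13$ ($E = \left(-3\right) \left(-4\right) + 1 = 12 + 1 = 13$)
$G{\left(6,R \right)} \left(E - 130\right) = \frac{13 - 130}{6} = \frac{1}{6} \left(-117\right) = - \frac{39}{2}$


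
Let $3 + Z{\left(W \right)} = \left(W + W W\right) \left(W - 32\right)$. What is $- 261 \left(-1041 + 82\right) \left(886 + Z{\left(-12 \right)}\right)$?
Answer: $-1232722575$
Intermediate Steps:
$Z{\left(W \right)} = -3 + \left(-32 + W\right) \left(W + W^{2}\right)$ ($Z{\left(W \right)} = -3 + \left(W + W W\right) \left(W - 32\right) = -3 + \left(W + W^{2}\right) \left(-32 + W\right) = -3 + \left(-32 + W\right) \left(W + W^{2}\right)$)
$- 261 \left(-1041 + 82\right) \left(886 + Z{\left(-12 \right)}\right) = - 261 \left(-1041 + 82\right) \left(886 - \left(-381 + 1728 + 4464\right)\right) = - 261 \left(- 959 \left(886 - 5811\right)\right) = - 261 \left(\left(-959\right) \left(-4925\right)\right) = \left(-261\right) 4723075 = -1232722575$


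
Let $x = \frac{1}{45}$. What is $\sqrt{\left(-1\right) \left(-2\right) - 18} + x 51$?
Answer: $\frac{17}{15} + 4 i \approx 1.1333 + 4.0 i$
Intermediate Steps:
$x = \frac{1}{45} \approx 0.022222$
$\sqrt{\left(-1\right) \left(-2\right) - 18} + x 51 = \sqrt{\left(-1\right) \left(-2\right) - 18} + \frac{1}{45} \cdot 51 = \sqrt{2 - 18} + \frac{17}{15} = \sqrt{-16} + \frac{17}{15} = 4 i + \frac{17}{15} = \frac{17}{15} + 4 i$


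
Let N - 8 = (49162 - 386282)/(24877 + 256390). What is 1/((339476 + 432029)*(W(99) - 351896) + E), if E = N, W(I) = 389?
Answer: -40181/10896661603981047 ≈ -3.6875e-12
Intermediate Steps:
N = 273288/40181 (N = 8 + (49162 - 386282)/(24877 + 256390) = 8 - 337120/281267 = 8 - 337120*1/281267 = 8 - 48160/40181 = 273288/40181 ≈ 6.8014)
E = 273288/40181 ≈ 6.8014
1/((339476 + 432029)*(W(99) - 351896) + E) = 1/((339476 + 432029)*(389 - 351896) + 273288/40181) = 1/(771505*(-351507) + 273288/40181) = 1/(-271189408035 + 273288/40181) = 1/(-10896661603981047/40181) = -40181/10896661603981047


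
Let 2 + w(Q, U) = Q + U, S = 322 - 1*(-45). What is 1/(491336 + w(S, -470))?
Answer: 1/491231 ≈ 2.0357e-6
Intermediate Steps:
S = 367 (S = 322 + 45 = 367)
w(Q, U) = -2 + Q + U (w(Q, U) = -2 + (Q + U) = -2 + Q + U)
1/(491336 + w(S, -470)) = 1/(491336 + (-2 + 367 - 470)) = 1/(491336 - 105) = 1/491231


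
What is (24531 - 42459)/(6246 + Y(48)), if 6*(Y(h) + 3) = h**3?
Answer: -5976/8225 ≈ -0.72657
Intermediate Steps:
Y(h) = -3 + h**3/6
(24531 - 42459)/(6246 + Y(48)) = (24531 - 42459)/(6246 + (-3 + (1/6)*48**3)) = -17928/(6246 + (-3 + (1/6)*110592)) = -17928/(6246 + (-3 + 18432)) = -17928/(6246 + 18429) = -17928/24675 = -17928*1/24675 = -5976/8225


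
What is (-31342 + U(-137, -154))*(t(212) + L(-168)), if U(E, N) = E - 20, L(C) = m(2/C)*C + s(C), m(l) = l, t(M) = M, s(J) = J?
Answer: -1448954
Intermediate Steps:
L(C) = 2 + C (L(C) = (2/C)*C + C = 2 + C)
U(E, N) = -20 + E
(-31342 + U(-137, -154))*(t(212) + L(-168)) = (-31342 + (-20 - 137))*(212 + (2 - 168)) = (-31342 - 157)*(212 - 166) = -31499*46 = -1448954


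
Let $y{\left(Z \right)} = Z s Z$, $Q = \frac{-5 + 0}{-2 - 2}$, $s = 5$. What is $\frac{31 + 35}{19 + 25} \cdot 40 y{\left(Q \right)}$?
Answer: $\frac{1875}{4} \approx 468.75$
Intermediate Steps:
$Q = \frac{5}{4}$ ($Q = - \frac{5}{-4} = \left(-5\right) \left(- \frac{1}{4}\right) = \frac{5}{4} \approx 1.25$)
$y{\left(Z \right)} = 5 Z^{2}$ ($y{\left(Z \right)} = Z 5 Z = 5 Z Z = 5 Z^{2}$)
$\frac{31 + 35}{19 + 25} \cdot 40 y{\left(Q \right)} = \frac{31 + 35}{19 + 25} \cdot 40 \cdot 5 \left(\frac{5}{4}\right)^{2} = \frac{66}{44} \cdot 40 \cdot 5 \cdot \frac{25}{16} = 66 \cdot \frac{1}{44} \cdot 40 \cdot \frac{125}{16} = \frac{3}{2} \cdot 40 \cdot \frac{125}{16} = 60 \cdot \frac{125}{16} = \frac{1875}{4}$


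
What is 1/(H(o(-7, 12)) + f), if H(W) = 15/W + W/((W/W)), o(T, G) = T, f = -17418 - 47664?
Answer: -7/455638 ≈ -1.5363e-5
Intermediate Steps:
f = -65082
H(W) = W + 15/W (H(W) = 15/W + W/1 = 15/W + W*1 = 15/W + W = W + 15/W)
1/(H(o(-7, 12)) + f) = 1/((-7 + 15/(-7)) - 65082) = 1/((-7 + 15*(-1/7)) - 65082) = 1/((-7 - 15/7) - 65082) = 1/(-64/7 - 65082) = 1/(-455638/7) = -7/455638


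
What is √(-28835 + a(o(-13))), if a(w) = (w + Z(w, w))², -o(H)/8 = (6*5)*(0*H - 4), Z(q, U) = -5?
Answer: √883190 ≈ 939.78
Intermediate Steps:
o(H) = 960 (o(H) = -8*6*5*(0*H - 4) = -240*(0 - 4) = -240*(-4) = -8*(-120) = 960)
a(w) = (-5 + w)² (a(w) = (w - 5)² = (-5 + w)²)
√(-28835 + a(o(-13))) = √(-28835 + (-5 + 960)²) = √(-28835 + 955²) = √(-28835 + 912025) = √883190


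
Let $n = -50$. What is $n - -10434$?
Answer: $10384$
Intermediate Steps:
$n - -10434 = -50 - -10434 = -50 + 10434 = 10384$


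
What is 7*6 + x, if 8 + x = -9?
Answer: 25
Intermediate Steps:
x = -17 (x = -8 - 9 = -17)
7*6 + x = 7*6 - 17 = 42 - 17 = 25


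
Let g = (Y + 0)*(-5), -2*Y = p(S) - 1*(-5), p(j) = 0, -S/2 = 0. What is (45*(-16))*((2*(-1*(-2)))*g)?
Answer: -36000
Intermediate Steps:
S = 0 (S = -2*0 = 0)
Y = -5/2 (Y = -(0 - 1*(-5))/2 = -(0 + 5)/2 = -1/2*5 = -5/2 ≈ -2.5000)
g = 25/2 (g = (-5/2 + 0)*(-5) = -5/2*(-5) = 25/2 ≈ 12.500)
(45*(-16))*((2*(-1*(-2)))*g) = (45*(-16))*((2*(-1*(-2)))*(25/2)) = -720*2*2*25/2 = -2880*25/2 = -720*50 = -36000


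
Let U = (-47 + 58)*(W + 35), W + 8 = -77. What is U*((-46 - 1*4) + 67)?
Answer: -9350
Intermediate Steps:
W = -85 (W = -8 - 77 = -85)
U = -550 (U = (-47 + 58)*(-85 + 35) = 11*(-50) = -550)
U*((-46 - 1*4) + 67) = -550*((-46 - 1*4) + 67) = -550*((-46 - 4) + 67) = -550*(-50 + 67) = -550*17 = -9350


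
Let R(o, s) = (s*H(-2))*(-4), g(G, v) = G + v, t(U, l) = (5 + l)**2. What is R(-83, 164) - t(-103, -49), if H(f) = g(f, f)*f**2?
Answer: 8560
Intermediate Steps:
H(f) = 2*f**3 (H(f) = (f + f)*f**2 = (2*f)*f**2 = 2*f**3)
R(o, s) = 64*s (R(o, s) = (s*(2*(-2)**3))*(-4) = (s*(2*(-8)))*(-4) = (s*(-16))*(-4) = -16*s*(-4) = 64*s)
R(-83, 164) - t(-103, -49) = 64*164 - (5 - 49)**2 = 10496 - 1*(-44)**2 = 10496 - 1*1936 = 10496 - 1936 = 8560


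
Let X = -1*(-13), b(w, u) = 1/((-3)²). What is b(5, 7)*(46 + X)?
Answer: 59/9 ≈ 6.5556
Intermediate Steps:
b(w, u) = ⅑ (b(w, u) = 1/9 = ⅑)
X = 13
b(5, 7)*(46 + X) = (46 + 13)/9 = (⅑)*59 = 59/9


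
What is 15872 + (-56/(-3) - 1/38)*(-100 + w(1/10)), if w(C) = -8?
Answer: 263318/19 ≈ 13859.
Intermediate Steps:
15872 + (-56/(-3) - 1/38)*(-100 + w(1/10)) = 15872 + (-56/(-3) - 1/38)*(-100 - 8) = 15872 + (-56*(-⅓) - 1*1/38)*(-108) = 15872 + (56/3 - 1/38)*(-108) = 15872 + (2125/114)*(-108) = 15872 - 38250/19 = 263318/19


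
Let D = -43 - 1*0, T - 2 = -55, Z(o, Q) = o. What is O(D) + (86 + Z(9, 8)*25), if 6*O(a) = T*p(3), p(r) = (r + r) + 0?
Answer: 258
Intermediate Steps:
T = -53 (T = 2 - 55 = -53)
p(r) = 2*r (p(r) = 2*r + 0 = 2*r)
D = -43 (D = -43 + 0 = -43)
O(a) = -53 (O(a) = (-106*3)/6 = (-53*6)/6 = (⅙)*(-318) = -53)
O(D) + (86 + Z(9, 8)*25) = -53 + (86 + 9*25) = -53 + (86 + 225) = -53 + 311 = 258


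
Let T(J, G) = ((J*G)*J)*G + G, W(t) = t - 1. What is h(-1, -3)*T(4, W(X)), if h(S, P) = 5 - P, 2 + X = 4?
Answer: 136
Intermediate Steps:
X = 2 (X = -2 + 4 = 2)
W(t) = -1 + t
T(J, G) = G + G**2*J**2 (T(J, G) = ((G*J)*J)*G + G = (G*J**2)*G + G = G**2*J**2 + G = G + G**2*J**2)
h(-1, -3)*T(4, W(X)) = (5 - 1*(-3))*((-1 + 2)*(1 + (-1 + 2)*4**2)) = (5 + 3)*(1*(1 + 1*16)) = 8*(1*(1 + 16)) = 8*(1*17) = 8*17 = 136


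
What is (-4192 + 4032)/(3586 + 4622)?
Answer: -10/513 ≈ -0.019493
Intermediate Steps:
(-4192 + 4032)/(3586 + 4622) = -160/8208 = -160*1/8208 = -10/513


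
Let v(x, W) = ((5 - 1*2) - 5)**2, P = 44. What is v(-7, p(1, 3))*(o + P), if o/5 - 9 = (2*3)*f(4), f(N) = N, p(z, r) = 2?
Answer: 836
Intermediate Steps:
o = 165 (o = 45 + 5*((2*3)*4) = 45 + 5*(6*4) = 45 + 5*24 = 45 + 120 = 165)
v(x, W) = 4 (v(x, W) = ((5 - 2) - 5)**2 = (3 - 5)**2 = (-2)**2 = 4)
v(-7, p(1, 3))*(o + P) = 4*(165 + 44) = 4*209 = 836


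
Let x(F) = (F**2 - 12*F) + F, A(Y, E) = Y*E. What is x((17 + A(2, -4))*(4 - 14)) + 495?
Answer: 9585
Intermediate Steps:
A(Y, E) = E*Y
x(F) = F**2 - 11*F
x((17 + A(2, -4))*(4 - 14)) + 495 = ((17 - 4*2)*(4 - 14))*(-11 + (17 - 4*2)*(4 - 14)) + 495 = ((17 - 8)*(-10))*(-11 + (17 - 8)*(-10)) + 495 = (9*(-10))*(-11 + 9*(-10)) + 495 = -90*(-11 - 90) + 495 = -90*(-101) + 495 = 9090 + 495 = 9585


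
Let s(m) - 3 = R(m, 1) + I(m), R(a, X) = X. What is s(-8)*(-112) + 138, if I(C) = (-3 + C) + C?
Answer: 1818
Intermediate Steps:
I(C) = -3 + 2*C
s(m) = 1 + 2*m (s(m) = 3 + (1 + (-3 + 2*m)) = 3 + (-2 + 2*m) = 1 + 2*m)
s(-8)*(-112) + 138 = (1 + 2*(-8))*(-112) + 138 = (1 - 16)*(-112) + 138 = -15*(-112) + 138 = 1680 + 138 = 1818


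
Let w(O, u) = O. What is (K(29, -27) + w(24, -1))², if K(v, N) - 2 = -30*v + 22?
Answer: 675684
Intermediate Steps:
K(v, N) = 24 - 30*v (K(v, N) = 2 + (-30*v + 22) = 2 + (22 - 30*v) = 24 - 30*v)
(K(29, -27) + w(24, -1))² = ((24 - 30*29) + 24)² = ((24 - 870) + 24)² = (-846 + 24)² = (-822)² = 675684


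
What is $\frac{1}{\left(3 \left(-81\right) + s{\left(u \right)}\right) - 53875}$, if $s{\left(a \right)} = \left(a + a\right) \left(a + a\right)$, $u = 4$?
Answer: $- \frac{1}{54054} \approx -1.85 \cdot 10^{-5}$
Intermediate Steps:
$s{\left(a \right)} = 4 a^{2}$ ($s{\left(a \right)} = 2 a 2 a = 4 a^{2}$)
$\frac{1}{\left(3 \left(-81\right) + s{\left(u \right)}\right) - 53875} = \frac{1}{\left(3 \left(-81\right) + 4 \cdot 4^{2}\right) - 53875} = \frac{1}{\left(-243 + 4 \cdot 16\right) - 53875} = \frac{1}{\left(-243 + 64\right) - 53875} = \frac{1}{-179 - 53875} = \frac{1}{-54054} = - \frac{1}{54054}$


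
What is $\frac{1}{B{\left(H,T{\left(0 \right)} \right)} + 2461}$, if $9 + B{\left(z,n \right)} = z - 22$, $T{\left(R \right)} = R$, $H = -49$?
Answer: $\frac{1}{2381} \approx 0.00041999$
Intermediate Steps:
$B{\left(z,n \right)} = -31 + z$ ($B{\left(z,n \right)} = -9 + \left(z - 22\right) = -9 + \left(-22 + z\right) = -31 + z$)
$\frac{1}{B{\left(H,T{\left(0 \right)} \right)} + 2461} = \frac{1}{\left(-31 - 49\right) + 2461} = \frac{1}{-80 + 2461} = \frac{1}{2381}$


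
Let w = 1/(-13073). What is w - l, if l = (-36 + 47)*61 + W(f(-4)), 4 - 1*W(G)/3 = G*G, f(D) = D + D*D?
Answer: -3281324/13073 ≈ -251.00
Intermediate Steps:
f(D) = D + D**2
W(G) = 12 - 3*G**2 (W(G) = 12 - 3*G*G = 12 - 3*G**2)
l = 251 (l = (-36 + 47)*61 + (12 - 3*16*(1 - 4)**2) = 11*61 + (12 - 3*(-4*(-3))**2) = 671 + (12 - 3*12**2) = 671 + (12 - 3*144) = 671 + (12 - 432) = 671 - 420 = 251)
w = -1/13073 ≈ -7.6493e-5
w - l = -1/13073 - 1*251 = -1/13073 - 251 = -3281324/13073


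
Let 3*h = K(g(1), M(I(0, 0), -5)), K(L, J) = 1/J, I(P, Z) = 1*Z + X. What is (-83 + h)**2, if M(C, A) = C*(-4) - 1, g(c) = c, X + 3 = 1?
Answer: 3034564/441 ≈ 6881.1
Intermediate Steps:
X = -2 (X = -3 + 1 = -2)
I(P, Z) = -2 + Z (I(P, Z) = 1*Z - 2 = Z - 2 = -2 + Z)
M(C, A) = -1 - 4*C (M(C, A) = -4*C - 1 = -1 - 4*C)
h = 1/21 (h = 1/(3*(-1 - 4*(-2 + 0))) = 1/(3*(-1 - 4*(-2))) = 1/(3*(-1 + 8)) = (1/3)/7 = (1/3)*(1/7) = 1/21 ≈ 0.047619)
(-83 + h)**2 = (-83 + 1/21)**2 = (-1742/21)**2 = 3034564/441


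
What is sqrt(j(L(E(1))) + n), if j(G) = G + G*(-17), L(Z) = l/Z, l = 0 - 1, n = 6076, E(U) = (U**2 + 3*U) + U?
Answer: 2*sqrt(37995)/5 ≈ 77.969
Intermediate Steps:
E(U) = U**2 + 4*U
l = -1
L(Z) = -1/Z
j(G) = -16*G (j(G) = G - 17*G = -16*G)
sqrt(j(L(E(1))) + n) = sqrt(-(-16)/(1*(4 + 1)) + 6076) = sqrt(-(-16)/(1*5) + 6076) = sqrt(-(-16)/5 + 6076) = sqrt(-16*(-1/5) + 6076) = sqrt(16/5 + 6076) = sqrt(30396/5) = 2*sqrt(37995)/5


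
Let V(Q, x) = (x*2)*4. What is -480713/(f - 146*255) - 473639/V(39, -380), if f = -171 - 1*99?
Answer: 961141501/5700000 ≈ 168.62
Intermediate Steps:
V(Q, x) = 8*x (V(Q, x) = (2*x)*4 = 8*x)
f = -270 (f = -171 - 99 = -270)
-480713/(f - 146*255) - 473639/V(39, -380) = -480713/(-270 - 146*255) - 473639/(8*(-380)) = -480713/(-270 - 37230) - 473639/(-3040) = -480713/(-37500) - 473639*(-1/3040) = -480713*(-1/37500) + 473639/3040 = 480713/37500 + 473639/3040 = 961141501/5700000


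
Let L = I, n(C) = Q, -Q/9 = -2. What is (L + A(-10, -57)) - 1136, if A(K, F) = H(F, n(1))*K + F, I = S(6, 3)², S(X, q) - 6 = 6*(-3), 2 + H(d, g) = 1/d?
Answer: -58643/57 ≈ -1028.8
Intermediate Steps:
Q = 18 (Q = -9*(-2) = 18)
n(C) = 18
H(d, g) = -2 + 1/d
S(X, q) = -12 (S(X, q) = 6 + 6*(-3) = 6 - 18 = -12)
I = 144 (I = (-12)² = 144)
L = 144
A(K, F) = F + K*(-2 + 1/F) (A(K, F) = (-2 + 1/F)*K + F = K*(-2 + 1/F) + F = F + K*(-2 + 1/F))
(L + A(-10, -57)) - 1136 = (144 + (-57 - 2*(-10) - 10/(-57))) - 1136 = (144 + (-57 + 20 - 10*(-1/57))) - 1136 = (144 + (-57 + 20 + 10/57)) - 1136 = (144 - 2099/57) - 1136 = 6109/57 - 1136 = -58643/57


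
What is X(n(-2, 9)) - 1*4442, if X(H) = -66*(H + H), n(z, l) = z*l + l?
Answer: -3254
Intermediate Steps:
n(z, l) = l + l*z (n(z, l) = l*z + l = l + l*z)
X(H) = -132*H
X(n(-2, 9)) - 1*4442 = -1188*(1 - 2) - 1*4442 = -1188*(-1) - 4442 = -132*(-9) - 4442 = 1188 - 4442 = -3254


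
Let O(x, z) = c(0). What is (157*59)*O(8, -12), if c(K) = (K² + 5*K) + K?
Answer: 0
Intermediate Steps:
c(K) = K² + 6*K
O(x, z) = 0 (O(x, z) = 0*(6 + 0) = 0*6 = 0)
(157*59)*O(8, -12) = (157*59)*0 = 9263*0 = 0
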